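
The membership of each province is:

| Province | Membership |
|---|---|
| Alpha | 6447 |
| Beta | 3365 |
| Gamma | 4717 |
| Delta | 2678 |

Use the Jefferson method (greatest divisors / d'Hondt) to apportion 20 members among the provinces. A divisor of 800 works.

Alpha: 8, Beta: 4, Gamma: 5, Delta: 3

With modified divisor 800: modified quotas Alpha 8.059, Beta 4.206, Gamma 5.896, Delta 3.348.
Rounding down: Alpha 8, Beta 4, Gamma 5, Delta 3 (total 20).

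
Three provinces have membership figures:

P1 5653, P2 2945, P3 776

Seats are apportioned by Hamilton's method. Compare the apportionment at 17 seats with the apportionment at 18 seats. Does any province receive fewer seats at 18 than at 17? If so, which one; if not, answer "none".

P3

At 17 seats: P1 10, P2 5, P3 2.
At 18 seats: P1 11, P2 6, P3 1.
P3 drops from 2 to 1.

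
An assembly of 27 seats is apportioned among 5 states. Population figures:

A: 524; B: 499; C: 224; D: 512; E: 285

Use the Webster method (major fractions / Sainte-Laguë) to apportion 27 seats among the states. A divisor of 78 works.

With modified divisor 78: modified quotas A 6.718, B 6.397, C 2.872, D 6.564, E 3.654.
Rounding to the nearest integer: A 7, B 6, C 3, D 7, E 4 (total 27).

A=7, B=6, C=3, D=7, E=4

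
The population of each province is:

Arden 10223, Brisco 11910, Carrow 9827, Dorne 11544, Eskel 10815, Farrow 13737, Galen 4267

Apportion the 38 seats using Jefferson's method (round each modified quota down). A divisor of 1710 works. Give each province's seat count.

With modified divisor 1710: modified quotas Arden 5.978, Brisco 6.965, Carrow 5.747, Dorne 6.751, Eskel 6.325, Farrow 8.033, Galen 2.495.
Rounding down: Arden 5, Brisco 6, Carrow 5, Dorne 6, Eskel 6, Farrow 8, Galen 2 (total 38).

Arden: 5, Brisco: 6, Carrow: 5, Dorne: 6, Eskel: 6, Farrow: 8, Galen: 2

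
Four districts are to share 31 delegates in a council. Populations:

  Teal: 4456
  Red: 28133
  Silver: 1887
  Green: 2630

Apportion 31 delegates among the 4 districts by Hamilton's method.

Standard divisor: 37106 ÷ 31 ≈ 1196.968.
Standard quotas: Teal 3.7227, Red 23.5036, Silver 1.5765, Green 2.1972.
Lower quotas: Teal 3, Red 23, Silver 1, Green 2 (sum 29, leaving 2 seats).
Remainders in descending order: Teal 0.7227, Silver 0.5765, Red 0.5036, Green 0.1972.
Largest remainders: Teal, Silver receive the extra seats.

Teal: 4, Red: 23, Silver: 2, Green: 2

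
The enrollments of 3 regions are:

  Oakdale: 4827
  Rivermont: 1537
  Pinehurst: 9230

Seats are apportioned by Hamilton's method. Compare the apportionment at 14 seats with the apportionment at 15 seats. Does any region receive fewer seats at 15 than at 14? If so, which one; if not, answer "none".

Rivermont

At 14 seats: Oakdale 4, Rivermont 2, Pinehurst 8.
At 15 seats: Oakdale 5, Rivermont 1, Pinehurst 9.
Rivermont drops from 2 to 1.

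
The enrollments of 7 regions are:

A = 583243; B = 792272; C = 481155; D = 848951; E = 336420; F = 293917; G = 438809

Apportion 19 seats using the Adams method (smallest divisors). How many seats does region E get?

Standard divisor 3774767/19 ≈ 198671.947; standard quotas: A 2.936, B 3.988, C 2.422, D 4.273, E 1.693, F 1.479, G 2.209.
Rounding up gives 3, 4, 3, 5, 2, 2, 3 = 22 seats, so the divisor must be adjusted.
With modified divisor 252300: modified quotas A 2.312, B 3.140, C 1.907, D 3.365, E 1.333, F 1.165, G 1.739.
Rounding up: A 3, B 4, C 2, D 4, E 2, F 2, G 2 (total 19).
E receives 2.

2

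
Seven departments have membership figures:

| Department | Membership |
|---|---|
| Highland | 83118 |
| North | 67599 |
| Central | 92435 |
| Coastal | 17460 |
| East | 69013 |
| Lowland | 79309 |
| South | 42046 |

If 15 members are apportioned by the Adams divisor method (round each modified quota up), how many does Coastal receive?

Standard divisor 450980/15 ≈ 30065.333; standard quotas: Highland 2.765, North 2.248, Central 3.074, Coastal 0.581, East 2.295, Lowland 2.638, South 1.398.
Rounding up gives 3, 3, 4, 1, 3, 3, 2 = 19 seats, so the divisor must be adjusted.
With modified divisor 40600: modified quotas Highland 2.047, North 1.665, Central 2.277, Coastal 0.430, East 1.700, Lowland 1.953, South 1.036.
Rounding up: Highland 3, North 2, Central 3, Coastal 1, East 2, Lowland 2, South 2 (total 15).
Coastal receives 1.

1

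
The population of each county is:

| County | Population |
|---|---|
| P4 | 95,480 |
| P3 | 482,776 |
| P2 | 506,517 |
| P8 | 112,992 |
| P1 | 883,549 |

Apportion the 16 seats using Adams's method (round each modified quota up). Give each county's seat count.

P4 1, P3 4, P2 4, P8 1, P1 6

Standard divisor 2081314/16 ≈ 130082.125; standard quotas: P4 0.734, P3 3.711, P2 3.894, P8 0.869, P1 6.792.
Rounding up gives 1, 4, 4, 1, 7 = 17 seats, so the divisor must be adjusted.
With modified divisor 154100: modified quotas P4 0.620, P3 3.133, P2 3.287, P8 0.733, P1 5.734.
Rounding up: P4 1, P3 4, P2 4, P8 1, P1 6 (total 16).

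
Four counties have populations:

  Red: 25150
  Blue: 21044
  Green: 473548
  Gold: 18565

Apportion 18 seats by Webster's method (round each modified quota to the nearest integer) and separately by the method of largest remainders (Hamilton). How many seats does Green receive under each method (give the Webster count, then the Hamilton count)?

15 and 16

Webster: Red 1, Blue 1, Green 15, Gold 1.
Hamilton: Red 1, Blue 1, Green 16, Gold 0.
Green gets 15 under Webster and 16 under Hamilton.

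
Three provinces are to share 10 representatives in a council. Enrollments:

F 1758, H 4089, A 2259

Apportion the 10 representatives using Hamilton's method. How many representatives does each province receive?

Standard divisor: 8106 ÷ 10 ≈ 810.6.
Standard quotas: F 2.169, H 5.044, A 2.787.
Lower quotas: F 2, H 5, A 2 (sum 9, leaving 1 seat).
Remainders in descending order: A 0.787, F 0.169, H 0.044.
The surplus seat goes to A.

F: 2; H: 5; A: 3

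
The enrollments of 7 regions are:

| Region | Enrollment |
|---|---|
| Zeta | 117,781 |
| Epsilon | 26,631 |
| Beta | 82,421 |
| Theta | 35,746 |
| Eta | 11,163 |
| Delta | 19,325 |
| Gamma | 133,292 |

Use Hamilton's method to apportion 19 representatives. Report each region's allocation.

Zeta 5; Epsilon 1; Beta 4; Theta 2; Eta 0; Delta 1; Gamma 6

The standard divisor is 426359/19 ≈ 22439.947.
Standard quotas: Zeta 5.2487, Epsilon 1.1868, Beta 3.6730, Theta 1.5930, Eta 0.4975, Delta 0.8612, Gamma 5.9399.
Lower quotas: Zeta 5, Epsilon 1, Beta 3, Theta 1, Eta 0, Delta 0, Gamma 5 (sum 15, leaving 4 seats).
Remainders in descending order: Gamma 0.9399, Delta 0.8612, Beta 0.6730, Theta 0.5930, Eta 0.4975, Zeta 0.2487, Epsilon 0.1868.
Largest remainders: Gamma, Delta, Beta, Theta receive the extra seats.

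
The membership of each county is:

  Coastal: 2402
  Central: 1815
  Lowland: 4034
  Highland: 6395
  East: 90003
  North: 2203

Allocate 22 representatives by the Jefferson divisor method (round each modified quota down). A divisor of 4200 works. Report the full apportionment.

With modified divisor 4200: modified quotas Coastal 0.572, Central 0.432, Lowland 0.960, Highland 1.523, East 21.429, North 0.525.
Rounding down: Coastal 0, Central 0, Lowland 0, Highland 1, East 21, North 0 (total 22).

Coastal 0, Central 0, Lowland 0, Highland 1, East 21, North 0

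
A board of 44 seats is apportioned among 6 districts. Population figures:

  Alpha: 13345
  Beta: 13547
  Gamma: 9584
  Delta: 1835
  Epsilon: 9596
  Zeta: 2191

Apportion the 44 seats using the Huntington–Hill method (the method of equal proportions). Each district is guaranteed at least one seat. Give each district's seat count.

Alpha 12, Beta 12, Gamma 8, Delta 2, Epsilon 8, Zeta 2

With divisor 1146: modified quotas Alpha 11.645, Beta 11.821, Gamma 8.363, Delta 1.601, Epsilon 8.373, Zeta 1.912.
Geometric-mean thresholds: Alpha √(11·12)=11.489, Beta √(11·12)=11.489, Gamma √(8·9)=8.485, Delta √(1·2)=1.414, Epsilon √(8·9)=8.485, Zeta √(1·2)=1.414.
Each quota rounded against its threshold gives Alpha 12, Beta 12, Gamma 8, Delta 2, Epsilon 8, Zeta 2 (total 44).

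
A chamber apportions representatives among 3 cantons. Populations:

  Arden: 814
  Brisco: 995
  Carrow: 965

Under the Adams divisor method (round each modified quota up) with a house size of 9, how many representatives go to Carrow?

Standard divisor 2774/9 ≈ 308.222; standard quotas: Arden 2.641, Brisco 3.228, Carrow 3.131.
Rounding up gives 3, 4, 4 = 11 seats, so the divisor must be adjusted.
With modified divisor 400: modified quotas Arden 2.035, Brisco 2.487, Carrow 2.413.
Rounding up: Arden 3, Brisco 3, Carrow 3 (total 9).
Carrow receives 3.

3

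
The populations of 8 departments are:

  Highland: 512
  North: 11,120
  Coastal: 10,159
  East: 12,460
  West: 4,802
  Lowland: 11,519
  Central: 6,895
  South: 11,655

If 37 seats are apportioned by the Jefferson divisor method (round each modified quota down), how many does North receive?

Standard divisor 69122/37 ≈ 1868.162; standard quotas: Highland 0.274, North 5.952, Coastal 5.438, East 6.670, West 2.570, Lowland 6.166, Central 3.691, South 6.239.
Rounding down gives 0, 5, 5, 6, 2, 6, 3, 6 = 33 seats, so the divisor must be adjusted.
With modified divisor 1680: modified quotas Highland 0.305, North 6.619, Coastal 6.047, East 7.417, West 2.858, Lowland 6.857, Central 4.104, South 6.938.
Rounding down: Highland 0, North 6, Coastal 6, East 7, West 2, Lowland 6, Central 4, South 6 (total 37).
North receives 6.

6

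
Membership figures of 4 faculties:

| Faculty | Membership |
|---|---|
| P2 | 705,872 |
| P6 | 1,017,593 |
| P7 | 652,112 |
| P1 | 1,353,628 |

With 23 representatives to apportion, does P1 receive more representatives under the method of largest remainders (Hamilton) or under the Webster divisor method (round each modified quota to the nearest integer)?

Hamilton: P2 5, P6 6, P7 4, P1 8.
Webster: P2 4, P6 6, P7 4, P1 9.
P1 gets 8 under Hamilton and 9 under Webster.

Webster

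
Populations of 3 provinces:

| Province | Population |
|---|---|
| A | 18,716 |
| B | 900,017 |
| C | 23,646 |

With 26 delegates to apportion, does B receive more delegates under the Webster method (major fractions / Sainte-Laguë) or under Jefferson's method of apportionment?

Jefferson

Webster: A 1, B 24, C 1.
Jefferson: A 0, B 26, C 0.
B gets 24 under Webster and 26 under Jefferson.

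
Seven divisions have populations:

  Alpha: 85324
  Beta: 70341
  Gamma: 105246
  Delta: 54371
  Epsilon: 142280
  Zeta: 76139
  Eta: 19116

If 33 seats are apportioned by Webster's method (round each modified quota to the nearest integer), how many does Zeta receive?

Standard divisor 552817/33 ≈ 16752.03; standard quotas: Alpha 5.093, Beta 4.199, Gamma 6.283, Delta 3.246, Epsilon 8.493, Zeta 4.545, Eta 1.141.
Rounding to the nearest integer gives 5, 4, 6, 3, 8, 5, 1 = 32 seats, so the divisor must be adjusted.
With modified divisor 16500: modified quotas Alpha 5.171, Beta 4.263, Gamma 6.379, Delta 3.295, Epsilon 8.623, Zeta 4.614, Eta 1.159.
Rounding to the nearest integer: Alpha 5, Beta 4, Gamma 6, Delta 3, Epsilon 9, Zeta 5, Eta 1 (total 33).
Zeta receives 5.

5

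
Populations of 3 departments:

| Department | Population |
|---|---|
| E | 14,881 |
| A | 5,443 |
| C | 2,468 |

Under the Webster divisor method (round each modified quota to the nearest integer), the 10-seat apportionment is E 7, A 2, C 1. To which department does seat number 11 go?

Priority for the next seat is population ÷ (current seats + 0.5).
Priorities: E 1984.133, A 2177.200, C 1645.333.
Highest priority: A.

A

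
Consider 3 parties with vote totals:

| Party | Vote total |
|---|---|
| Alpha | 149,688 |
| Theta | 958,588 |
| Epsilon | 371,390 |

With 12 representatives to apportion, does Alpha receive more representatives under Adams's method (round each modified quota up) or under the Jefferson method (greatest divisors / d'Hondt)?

Adams

Adams: Alpha 2, Theta 7, Epsilon 3.
Jefferson: Alpha 1, Theta 8, Epsilon 3.
Alpha gets 2 under Adams and 1 under Jefferson.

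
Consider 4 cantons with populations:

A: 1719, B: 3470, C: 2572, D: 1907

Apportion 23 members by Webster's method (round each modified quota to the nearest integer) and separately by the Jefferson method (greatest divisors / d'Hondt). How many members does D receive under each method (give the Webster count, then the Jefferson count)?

Webster: A 4, B 8, C 6, D 5.
Jefferson: A 4, B 9, C 6, D 4.
D gets 5 under Webster and 4 under Jefferson.

5 and 4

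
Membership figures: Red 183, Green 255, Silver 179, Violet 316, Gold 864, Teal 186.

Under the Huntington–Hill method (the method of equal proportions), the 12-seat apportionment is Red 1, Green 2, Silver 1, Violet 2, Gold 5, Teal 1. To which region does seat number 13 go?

Gold

Priority for the next seat is population ÷ (√(s·(s+1))).
Priorities: Red 129.401, Green 104.103, Silver 126.572, Violet 129.006, Gold 157.744, Teal 131.522.
Highest priority: Gold.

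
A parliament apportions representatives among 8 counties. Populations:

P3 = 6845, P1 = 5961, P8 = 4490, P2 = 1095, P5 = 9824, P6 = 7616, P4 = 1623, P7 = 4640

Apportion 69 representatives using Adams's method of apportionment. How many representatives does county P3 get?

Standard divisor 42094/69 ≈ 610.058; standard quotas: P3 11.220, P1 9.771, P8 7.360, P2 1.795, P5 16.103, P6 12.484, P4 2.660, P7 7.606.
Rounding up gives 12, 10, 8, 2, 17, 13, 3, 8 = 73 seats, so the divisor must be adjusted.
With modified divisor 650: modified quotas P3 10.531, P1 9.171, P8 6.908, P2 1.685, P5 15.114, P6 11.717, P4 2.497, P7 7.138.
Rounding up: P3 11, P1 10, P8 7, P2 2, P5 16, P6 12, P4 3, P7 8 (total 69).
P3 receives 11.

11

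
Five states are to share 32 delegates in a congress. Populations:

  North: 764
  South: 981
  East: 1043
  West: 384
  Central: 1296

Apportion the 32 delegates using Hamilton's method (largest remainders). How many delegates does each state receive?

North=6, South=7, East=7, West=3, Central=9

Standard divisor: 4468 ÷ 32 ≈ 139.625.
Standard quotas: North 5.472, South 7.026, East 7.470, West 2.750, Central 9.282.
Lower quotas: North 5, South 7, East 7, West 2, Central 9 (sum 30, leaving 2 seats).
Remainders in descending order: West 0.750, North 0.472, East 0.470, Central 0.282, South 0.026.
The surplus seats go to West, North.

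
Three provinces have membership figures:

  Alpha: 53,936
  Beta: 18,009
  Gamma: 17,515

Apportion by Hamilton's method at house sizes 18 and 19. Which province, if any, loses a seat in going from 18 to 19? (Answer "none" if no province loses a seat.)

none

At 18 seats: Alpha 11, Beta 4, Gamma 3.
At 19 seats: Alpha 11, Beta 4, Gamma 4.
No province's allocation decreased.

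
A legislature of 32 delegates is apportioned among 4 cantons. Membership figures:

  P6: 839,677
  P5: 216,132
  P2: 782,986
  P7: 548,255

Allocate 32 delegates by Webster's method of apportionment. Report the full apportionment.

Standard divisor 2387050/32 ≈ 74595.312; standard quotas: P6 11.256, P5 2.897, P2 10.496, P7 7.350.
Rounding to the nearest integer gives 11, 3, 10, 7 = 31 seats, so the divisor must be adjusted.
With modified divisor 73800: modified quotas P6 11.378, P5 2.929, P2 10.610, P7 7.429.
Rounding to the nearest integer: P6 11, P5 3, P2 11, P7 7 (total 32).

P6 11; P5 3; P2 11; P7 7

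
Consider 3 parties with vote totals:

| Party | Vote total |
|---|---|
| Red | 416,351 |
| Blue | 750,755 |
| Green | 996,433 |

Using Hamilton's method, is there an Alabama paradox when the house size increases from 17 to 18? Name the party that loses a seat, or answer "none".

none

At 17 seats: Red 3, Blue 6, Green 8.
At 18 seats: Red 4, Blue 6, Green 8.
No party's allocation decreased.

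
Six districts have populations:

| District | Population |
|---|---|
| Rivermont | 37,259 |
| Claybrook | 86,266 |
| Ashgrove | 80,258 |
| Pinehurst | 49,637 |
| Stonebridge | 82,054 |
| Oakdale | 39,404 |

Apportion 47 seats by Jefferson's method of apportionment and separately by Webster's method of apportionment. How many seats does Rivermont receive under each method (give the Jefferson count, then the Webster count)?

Jefferson: Rivermont 4, Claybrook 11, Ashgrove 10, Pinehurst 6, Stonebridge 11, Oakdale 5.
Webster: Rivermont 5, Claybrook 11, Ashgrove 10, Pinehurst 6, Stonebridge 10, Oakdale 5.
Rivermont gets 4 under Jefferson and 5 under Webster.

4 and 5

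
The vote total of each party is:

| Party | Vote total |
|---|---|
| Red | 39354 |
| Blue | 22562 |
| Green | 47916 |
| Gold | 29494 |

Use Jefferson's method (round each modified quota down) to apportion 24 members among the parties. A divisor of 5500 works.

Red: 7, Blue: 4, Green: 8, Gold: 5

With modified divisor 5500: modified quotas Red 7.155, Blue 4.102, Green 8.712, Gold 5.363.
Rounding down: Red 7, Blue 4, Green 8, Gold 5 (total 24).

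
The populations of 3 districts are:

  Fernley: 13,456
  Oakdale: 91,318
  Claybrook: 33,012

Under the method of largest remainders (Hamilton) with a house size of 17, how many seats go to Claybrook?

Standard divisor: 137786 ÷ 17 ≈ 8105.059.
Standard quotas: Fernley 1.6602, Oakdale 11.2668, Claybrook 4.0730.
Lower quotas: Fernley 1, Oakdale 11, Claybrook 4 (sum 16, leaving 1 seat).
Remainders in descending order: Fernley 0.6602, Oakdale 0.2668, Claybrook 0.0730.
Largest remainder: Fernley receives the extra seat.
Claybrook receives 4.

4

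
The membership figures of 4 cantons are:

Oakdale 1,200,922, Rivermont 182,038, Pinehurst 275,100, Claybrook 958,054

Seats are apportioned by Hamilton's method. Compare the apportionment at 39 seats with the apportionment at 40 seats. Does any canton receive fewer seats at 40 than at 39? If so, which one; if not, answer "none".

At 39 seats: Oakdale 18, Rivermont 3, Pinehurst 4, Claybrook 14.
At 40 seats: Oakdale 18, Rivermont 3, Pinehurst 4, Claybrook 15.
No canton's allocation decreased.

none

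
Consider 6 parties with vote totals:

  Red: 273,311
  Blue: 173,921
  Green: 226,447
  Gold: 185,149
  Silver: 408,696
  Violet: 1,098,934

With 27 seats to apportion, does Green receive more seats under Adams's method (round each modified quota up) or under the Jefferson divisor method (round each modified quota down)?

Adams

Adams: Red 3, Blue 2, Green 3, Gold 2, Silver 5, Violet 12.
Jefferson: Red 3, Blue 2, Green 2, Gold 2, Silver 5, Violet 13.
Green gets 3 under Adams and 2 under Jefferson.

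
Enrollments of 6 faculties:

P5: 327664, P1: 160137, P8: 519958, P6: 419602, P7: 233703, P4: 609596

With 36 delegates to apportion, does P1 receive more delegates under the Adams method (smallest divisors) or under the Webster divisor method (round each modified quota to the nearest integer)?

Adams: P5 5, P1 3, P8 8, P6 7, P7 4, P4 9.
Webster: P5 5, P1 2, P8 8, P6 7, P7 4, P4 10.
P1 gets 3 under Adams and 2 under Webster.

Adams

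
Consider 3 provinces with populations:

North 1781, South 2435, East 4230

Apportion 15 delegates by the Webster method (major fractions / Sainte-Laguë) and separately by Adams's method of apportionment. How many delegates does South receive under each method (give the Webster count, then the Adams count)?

Webster: North 3, South 4, East 8.
Adams: North 3, South 5, East 7.
South gets 4 under Webster and 5 under Adams.

4 and 5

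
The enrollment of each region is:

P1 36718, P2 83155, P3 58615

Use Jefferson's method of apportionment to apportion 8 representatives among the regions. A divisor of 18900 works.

P1 1, P2 4, P3 3

With modified divisor 18900: modified quotas P1 1.943, P2 4.400, P3 3.101.
Rounding down: P1 1, P2 4, P3 3 (total 8).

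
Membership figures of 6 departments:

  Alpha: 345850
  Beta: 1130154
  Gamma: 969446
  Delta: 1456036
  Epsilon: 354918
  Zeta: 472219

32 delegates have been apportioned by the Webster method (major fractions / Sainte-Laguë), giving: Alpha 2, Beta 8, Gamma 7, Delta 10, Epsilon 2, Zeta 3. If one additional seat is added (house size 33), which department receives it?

Priority for the next seat is population ÷ (current seats + 0.5).
Priorities: Alpha 138340.000, Beta 132959.294, Gamma 129259.467, Delta 138670.095, Epsilon 141967.200, Zeta 134919.714.
Highest priority: Epsilon.

Epsilon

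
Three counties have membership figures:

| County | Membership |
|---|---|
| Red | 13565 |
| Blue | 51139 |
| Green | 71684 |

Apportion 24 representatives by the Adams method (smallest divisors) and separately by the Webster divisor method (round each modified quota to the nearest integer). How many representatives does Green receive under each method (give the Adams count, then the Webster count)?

12 and 13

Adams: Red 3, Blue 9, Green 12.
Webster: Red 2, Blue 9, Green 13.
Green gets 12 under Adams and 13 under Webster.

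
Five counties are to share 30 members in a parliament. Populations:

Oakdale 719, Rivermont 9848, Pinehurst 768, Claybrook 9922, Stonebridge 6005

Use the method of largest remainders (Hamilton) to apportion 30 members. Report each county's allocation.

Standard divisor: 27262 ÷ 30 ≈ 908.733.
Standard quotas: Oakdale 0.7912, Rivermont 10.8371, Pinehurst 0.8451, Claybrook 10.9185, Stonebridge 6.6081.
Lower quotas: Oakdale 0, Rivermont 10, Pinehurst 0, Claybrook 10, Stonebridge 6 (sum 26, leaving 4 seats).
Remainders in descending order: Claybrook 0.9185, Pinehurst 0.8451, Rivermont 0.8371, Oakdale 0.7912, Stonebridge 0.6081.
Largest remainders: Claybrook, Pinehurst, Rivermont, Oakdale receive the extra seats.

Oakdale=1; Rivermont=11; Pinehurst=1; Claybrook=11; Stonebridge=6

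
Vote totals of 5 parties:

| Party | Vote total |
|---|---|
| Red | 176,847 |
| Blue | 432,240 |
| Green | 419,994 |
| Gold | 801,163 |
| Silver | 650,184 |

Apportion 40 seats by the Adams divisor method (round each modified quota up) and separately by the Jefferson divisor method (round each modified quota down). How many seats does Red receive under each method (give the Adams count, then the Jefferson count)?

Adams: Red 3, Blue 7, Green 7, Gold 13, Silver 10.
Jefferson: Red 2, Blue 7, Green 7, Gold 13, Silver 11.
Red gets 3 under Adams and 2 under Jefferson.

3 and 2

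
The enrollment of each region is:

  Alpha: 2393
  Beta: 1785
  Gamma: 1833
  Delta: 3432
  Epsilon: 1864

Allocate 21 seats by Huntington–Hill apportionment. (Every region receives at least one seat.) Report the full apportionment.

Alpha=5; Beta=3; Gamma=3; Delta=6; Epsilon=4

With divisor 532: modified quotas Alpha 4.498, Beta 3.355, Gamma 3.445, Delta 6.451, Epsilon 3.504.
Geometric-mean thresholds: Alpha √(4·5)=4.472, Beta √(3·4)=3.464, Gamma √(3·4)=3.464, Delta √(6·7)=6.481, Epsilon √(3·4)=3.464.
Each quota rounded against its threshold gives Alpha 5, Beta 3, Gamma 3, Delta 6, Epsilon 4 (total 21).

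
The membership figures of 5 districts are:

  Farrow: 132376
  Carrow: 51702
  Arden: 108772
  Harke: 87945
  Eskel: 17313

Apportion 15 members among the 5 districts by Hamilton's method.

Farrow=5, Carrow=2, Arden=4, Harke=3, Eskel=1

The standard divisor is 398108/15 ≈ 26540.533.
Standard quotas: Farrow 4.9877, Carrow 1.9480, Arden 4.0983, Harke 3.3136, Eskel 0.6523.
Lower quotas: Farrow 4, Carrow 1, Arden 4, Harke 3, Eskel 0 (sum 12, leaving 3 seats).
Remainders in descending order: Farrow 0.9877, Carrow 0.9480, Eskel 0.6523, Harke 0.3136, Arden 0.0983.
Largest remainders: Farrow, Carrow, Eskel receive the extra seats.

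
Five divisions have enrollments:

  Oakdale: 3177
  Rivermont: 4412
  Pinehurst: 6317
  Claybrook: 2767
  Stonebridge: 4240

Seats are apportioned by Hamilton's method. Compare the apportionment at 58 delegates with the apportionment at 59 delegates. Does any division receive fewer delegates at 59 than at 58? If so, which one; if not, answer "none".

At 58 seats: Oakdale 9, Rivermont 12, Pinehurst 17, Claybrook 8, Stonebridge 12.
At 59 seats: Oakdale 9, Rivermont 12, Pinehurst 18, Claybrook 8, Stonebridge 12.
No division's allocation decreased.

none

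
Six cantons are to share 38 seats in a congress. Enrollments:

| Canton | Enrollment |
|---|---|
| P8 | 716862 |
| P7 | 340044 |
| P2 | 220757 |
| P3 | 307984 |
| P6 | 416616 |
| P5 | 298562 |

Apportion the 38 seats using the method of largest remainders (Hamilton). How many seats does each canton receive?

P8: 12, P7: 5, P2: 4, P3: 5, P6: 7, P5: 5

The standard divisor is 2300825/38 ≈ 60548.026.
Standard quotas: P8 11.8396, P7 5.6161, P2 3.6460, P3 5.0866, P6 6.8808, P5 4.9310.
Lower quotas: P8 11, P7 5, P2 3, P3 5, P6 6, P5 4 (sum 34, leaving 4 seats).
Remainders in descending order: P5 0.9310, P6 0.8808, P8 0.8396, P2 0.6460, P7 0.6161, P3 0.0866.
Largest remainders: P5, P6, P8, P2 receive the extra seats.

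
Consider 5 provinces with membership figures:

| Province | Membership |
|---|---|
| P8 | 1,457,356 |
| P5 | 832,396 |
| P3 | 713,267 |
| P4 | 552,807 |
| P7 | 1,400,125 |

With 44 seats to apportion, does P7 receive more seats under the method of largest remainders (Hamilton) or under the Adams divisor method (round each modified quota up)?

Hamilton: P8 13, P5 7, P3 6, P4 5, P7 13.
Adams: P8 13, P5 8, P3 6, P4 5, P7 12.
P7 gets 13 under Hamilton and 12 under Adams.

Hamilton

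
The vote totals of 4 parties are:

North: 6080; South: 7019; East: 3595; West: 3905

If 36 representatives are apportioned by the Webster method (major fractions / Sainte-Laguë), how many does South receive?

Standard divisor 20599/36 ≈ 572.194; standard quotas: North 10.626, South 12.267, East 6.283, West 6.825.
Rounding to the nearest integer gives North 11, South 12, East 6, West 7 — total 36, matching the house size, so no adjustment is needed.
South receives 12.

12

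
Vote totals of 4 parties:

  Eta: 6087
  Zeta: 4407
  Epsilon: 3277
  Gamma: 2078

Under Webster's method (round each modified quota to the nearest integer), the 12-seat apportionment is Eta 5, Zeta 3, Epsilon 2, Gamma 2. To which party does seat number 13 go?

Priority for the next seat is population ÷ (current seats + 0.5).
Priorities: Eta 1106.727, Zeta 1259.143, Epsilon 1310.800, Gamma 831.200.
Highest priority: Epsilon.

Epsilon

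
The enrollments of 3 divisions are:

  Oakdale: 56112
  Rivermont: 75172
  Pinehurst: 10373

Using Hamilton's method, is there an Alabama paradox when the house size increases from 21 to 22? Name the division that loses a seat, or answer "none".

At 21 seats: Oakdale 8, Rivermont 11, Pinehurst 2.
At 22 seats: Oakdale 9, Rivermont 12, Pinehurst 1.
Pinehurst drops from 2 to 1.

Pinehurst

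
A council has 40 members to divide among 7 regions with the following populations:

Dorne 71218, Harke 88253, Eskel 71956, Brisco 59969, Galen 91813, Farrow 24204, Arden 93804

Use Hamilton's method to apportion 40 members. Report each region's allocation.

Dorne: 6; Harke: 7; Eskel: 6; Brisco: 5; Galen: 7; Farrow: 2; Arden: 7

The standard divisor is 501217/40 ≈ 12530.425.
Standard quotas: Dorne 5.6836, Harke 7.0431, Eskel 5.7425, Brisco 4.7859, Galen 7.3272, Farrow 1.9316, Arden 7.4861.
Lower quotas: Dorne 5, Harke 7, Eskel 5, Brisco 4, Galen 7, Farrow 1, Arden 7 (sum 36, leaving 4 seats).
Remainders in descending order: Farrow 0.9316, Brisco 0.7859, Eskel 0.7425, Dorne 0.6836, Arden 0.4861, Galen 0.3272, Harke 0.0431.
The surplus seats go to Farrow, Brisco, Eskel, Dorne.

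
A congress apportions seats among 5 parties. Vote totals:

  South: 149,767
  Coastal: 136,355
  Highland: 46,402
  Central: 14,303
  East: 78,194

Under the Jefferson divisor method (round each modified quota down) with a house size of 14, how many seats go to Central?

Standard divisor 425021/14 ≈ 30358.643; standard quotas: South 4.933, Coastal 4.491, Highland 1.528, Central 0.471, East 2.576.
Rounding down gives 4, 4, 1, 0, 2 = 11 seats, so the divisor must be adjusted.
With modified divisor 25500: modified quotas South 5.873, Coastal 5.347, Highland 1.820, Central 0.561, East 3.066.
Rounding down: South 5, Coastal 5, Highland 1, Central 0, East 3 (total 14).
Central receives 0.

0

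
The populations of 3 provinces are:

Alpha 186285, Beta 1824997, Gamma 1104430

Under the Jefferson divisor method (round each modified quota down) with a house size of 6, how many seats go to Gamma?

Standard divisor 3115712/6 ≈ 519285.333; standard quotas: Alpha 0.359, Beta 3.514, Gamma 2.127.
Rounding down gives 0, 3, 2 = 5 seats, so the divisor must be adjusted.
With modified divisor 412200: modified quotas Alpha 0.452, Beta 4.427, Gamma 2.679.
Rounding down: Alpha 0, Beta 4, Gamma 2 (total 6).
Gamma receives 2.

2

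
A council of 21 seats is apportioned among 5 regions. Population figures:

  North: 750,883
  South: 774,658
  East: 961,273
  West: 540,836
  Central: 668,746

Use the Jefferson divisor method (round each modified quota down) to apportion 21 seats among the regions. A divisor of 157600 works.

With modified divisor 157600: modified quotas North 4.764, South 4.915, East 6.099, West 3.432, Central 4.243.
Rounding down: North 4, South 4, East 6, West 3, Central 4 (total 21).

North: 4, South: 4, East: 6, West: 3, Central: 4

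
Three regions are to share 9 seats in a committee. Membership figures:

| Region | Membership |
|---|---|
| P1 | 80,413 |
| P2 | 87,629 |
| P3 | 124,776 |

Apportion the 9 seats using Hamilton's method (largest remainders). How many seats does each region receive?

P1: 2, P2: 3, P3: 4

Standard divisor: 292818 ÷ 9 ≈ 32535.333.
Standard quotas: P1 2.4716, P2 2.6933, P3 3.8351.
Lower quotas: P1 2, P2 2, P3 3 (sum 7, leaving 2 seats).
Remainders in descending order: P3 0.8351, P2 0.6933, P1 0.4716.
The surplus seats go to P3, P2.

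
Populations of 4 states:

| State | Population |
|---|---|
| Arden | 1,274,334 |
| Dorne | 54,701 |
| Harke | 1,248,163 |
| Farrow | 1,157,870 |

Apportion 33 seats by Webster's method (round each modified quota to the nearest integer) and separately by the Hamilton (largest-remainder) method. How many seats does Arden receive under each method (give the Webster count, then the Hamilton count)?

12 and 11

Webster: Arden 12, Dorne 0, Harke 11, Farrow 10.
Hamilton: Arden 11, Dorne 1, Harke 11, Farrow 10.
Arden gets 12 under Webster and 11 under Hamilton.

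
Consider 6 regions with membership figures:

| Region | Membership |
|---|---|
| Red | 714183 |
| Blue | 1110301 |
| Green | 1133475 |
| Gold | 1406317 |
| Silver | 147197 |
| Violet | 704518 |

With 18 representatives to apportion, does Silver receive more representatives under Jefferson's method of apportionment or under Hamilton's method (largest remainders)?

Jefferson: Red 3, Blue 4, Green 4, Gold 5, Silver 0, Violet 2.
Hamilton: Red 2, Blue 4, Green 4, Gold 5, Silver 1, Violet 2.
Silver gets 0 under Jefferson and 1 under Hamilton.

Hamilton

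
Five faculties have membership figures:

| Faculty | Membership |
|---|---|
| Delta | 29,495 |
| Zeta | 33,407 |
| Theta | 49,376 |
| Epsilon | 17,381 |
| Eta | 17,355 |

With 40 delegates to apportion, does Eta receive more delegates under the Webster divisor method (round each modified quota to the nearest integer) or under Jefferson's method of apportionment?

Webster

Webster: Delta 8, Zeta 9, Theta 13, Epsilon 5, Eta 5.
Jefferson: Delta 8, Zeta 9, Theta 14, Epsilon 5, Eta 4.
Eta gets 5 under Webster and 4 under Jefferson.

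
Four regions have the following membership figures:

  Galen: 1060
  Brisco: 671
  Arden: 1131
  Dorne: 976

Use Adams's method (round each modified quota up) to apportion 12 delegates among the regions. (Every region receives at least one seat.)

Standard divisor 3838/12 ≈ 319.833; standard quotas: Galen 3.314, Brisco 2.098, Arden 3.536, Dorne 3.052.
Rounding up gives 4, 3, 4, 4 = 15 seats, so the divisor must be adjusted.
With modified divisor 370: modified quotas Galen 2.865, Brisco 1.814, Arden 3.057, Dorne 2.638.
Rounding up: Galen 3, Brisco 2, Arden 4, Dorne 3 (total 12).

Galen=3, Brisco=2, Arden=4, Dorne=3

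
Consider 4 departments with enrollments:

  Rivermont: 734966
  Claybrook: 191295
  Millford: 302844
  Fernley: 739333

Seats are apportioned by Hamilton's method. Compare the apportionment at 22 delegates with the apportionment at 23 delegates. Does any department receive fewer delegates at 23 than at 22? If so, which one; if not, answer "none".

At 22 seats: Rivermont 8, Claybrook 2, Millford 4, Fernley 8.
At 23 seats: Rivermont 9, Claybrook 2, Millford 3, Fernley 9.
Millford drops from 4 to 3.

Millford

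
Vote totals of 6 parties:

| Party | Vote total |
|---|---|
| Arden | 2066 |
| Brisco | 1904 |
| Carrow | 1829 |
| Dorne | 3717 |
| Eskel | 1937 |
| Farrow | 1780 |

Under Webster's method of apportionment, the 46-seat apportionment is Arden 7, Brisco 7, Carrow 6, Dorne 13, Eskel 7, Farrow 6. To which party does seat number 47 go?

Priority for the next seat is population ÷ (current seats + 0.5).
Priorities: Arden 275.467, Brisco 253.867, Carrow 281.385, Dorne 275.333, Eskel 258.267, Farrow 273.846.
Highest priority: Carrow.

Carrow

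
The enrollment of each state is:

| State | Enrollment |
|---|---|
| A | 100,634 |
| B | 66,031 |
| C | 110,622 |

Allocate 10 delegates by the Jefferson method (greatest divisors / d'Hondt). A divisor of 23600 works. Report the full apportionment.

A 4; B 2; C 4

With modified divisor 23600: modified quotas A 4.264, B 2.798, C 4.687.
Rounding down: A 4, B 2, C 4 (total 10).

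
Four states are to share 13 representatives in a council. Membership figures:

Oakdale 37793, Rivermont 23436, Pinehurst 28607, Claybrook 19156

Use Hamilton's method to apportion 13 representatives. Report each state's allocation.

Total 108992; standard divisor 108992/13 = 8384.
Standard quotas: Oakdale 4.5078, Rivermont 2.7953, Pinehurst 3.4121, Claybrook 2.2848.
Lower quotas: Oakdale 4, Rivermont 2, Pinehurst 3, Claybrook 2 (sum 11, leaving 2 seats).
Remainders in descending order: Rivermont 0.7953, Oakdale 0.5078, Pinehurst 0.4121, Claybrook 0.2848.
Largest remainders: Rivermont, Oakdale receive the extra seats.

Oakdale: 5; Rivermont: 3; Pinehurst: 3; Claybrook: 2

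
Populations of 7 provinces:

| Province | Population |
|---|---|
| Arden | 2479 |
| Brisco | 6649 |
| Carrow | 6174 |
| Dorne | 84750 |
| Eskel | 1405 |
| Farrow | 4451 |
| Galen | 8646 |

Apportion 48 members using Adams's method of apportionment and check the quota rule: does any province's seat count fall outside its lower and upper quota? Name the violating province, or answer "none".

Standard quotas: Arden 1.039, Brisco 2.786, Carrow 2.587, Dorne 35.512, Eskel 0.589, Farrow 1.865, Galen 3.623.
Adams allocation: Arden 1, Brisco 3, Carrow 3, Dorne 34, Eskel 1, Farrow 2, Galen 4.
Dorne has quota 35.512 (lower 35, upper 36) but receives 34 — outside the quota interval.

Dorne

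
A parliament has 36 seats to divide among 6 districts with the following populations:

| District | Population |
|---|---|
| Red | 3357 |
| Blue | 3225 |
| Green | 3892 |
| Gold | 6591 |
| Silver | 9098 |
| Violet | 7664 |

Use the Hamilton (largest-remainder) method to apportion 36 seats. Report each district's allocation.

The standard divisor is 33827/36 ≈ 939.639.
Standard quotas: Red 3.5726, Blue 3.4322, Green 4.1420, Gold 7.0144, Silver 9.6824, Violet 8.1563.
Lower quotas: Red 3, Blue 3, Green 4, Gold 7, Silver 9, Violet 8 (sum 34, leaving 2 seats).
Remainders in descending order: Silver 0.6824, Red 0.5726, Blue 0.4322, Violet 0.1563, Green 0.1420, Gold 0.0144.
Largest remainders: Silver, Red receive the extra seats.

Red 4, Blue 3, Green 4, Gold 7, Silver 10, Violet 8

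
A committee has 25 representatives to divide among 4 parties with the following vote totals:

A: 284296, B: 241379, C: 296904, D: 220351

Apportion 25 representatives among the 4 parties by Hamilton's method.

Standard divisor: 1042930 ÷ 25 ≈ 41717.2.
Standard quotas: A 6.8148, B 5.7861, C 7.1171, D 5.2820.
Lower quotas: A 6, B 5, C 7, D 5 (sum 23, leaving 2 seats).
Remainders in descending order: A 0.8148, B 0.7861, D 0.2820, C 0.1171.
Largest remainders: A, B receive the extra seats.

A 7, B 6, C 7, D 5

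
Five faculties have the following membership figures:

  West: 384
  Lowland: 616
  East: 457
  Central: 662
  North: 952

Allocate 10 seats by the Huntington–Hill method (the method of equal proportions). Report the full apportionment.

With divisor 299: modified quotas West 1.284, Lowland 2.060, East 1.528, Central 2.214, North 3.184.
Geometric-mean thresholds: West √(1·2)=1.414, Lowland √(2·3)=2.449, East √(1·2)=1.414, Central √(2·3)=2.449, North √(3·4)=3.464.
Each quota rounded against its threshold gives West 1, Lowland 2, East 2, Central 2, North 3 (total 10).

West 1, Lowland 2, East 2, Central 2, North 3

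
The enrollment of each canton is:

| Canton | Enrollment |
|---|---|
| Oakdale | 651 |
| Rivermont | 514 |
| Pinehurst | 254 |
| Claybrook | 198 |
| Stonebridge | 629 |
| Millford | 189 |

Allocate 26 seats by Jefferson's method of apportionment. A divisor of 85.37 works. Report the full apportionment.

Oakdale: 7, Rivermont: 6, Pinehurst: 2, Claybrook: 2, Stonebridge: 7, Millford: 2

With modified divisor 85.37: modified quotas Oakdale 7.626, Rivermont 6.021, Pinehurst 2.975, Claybrook 2.319, Stonebridge 7.368, Millford 2.214.
Rounding down: Oakdale 7, Rivermont 6, Pinehurst 2, Claybrook 2, Stonebridge 7, Millford 2 (total 26).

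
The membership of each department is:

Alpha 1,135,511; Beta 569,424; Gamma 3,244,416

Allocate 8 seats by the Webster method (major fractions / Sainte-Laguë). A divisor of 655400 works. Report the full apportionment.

With modified divisor 655400: modified quotas Alpha 1.733, Beta 0.869, Gamma 4.950.
Rounding to the nearest integer: Alpha 2, Beta 1, Gamma 5 (total 8).

Alpha: 2; Beta: 1; Gamma: 5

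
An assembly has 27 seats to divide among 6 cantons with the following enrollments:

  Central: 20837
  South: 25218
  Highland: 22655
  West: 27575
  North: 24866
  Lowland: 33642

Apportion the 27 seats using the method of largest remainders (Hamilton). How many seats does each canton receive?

Central 4, South 4, Highland 4, West 5, North 4, Lowland 6

The standard divisor is 154793/27 ≈ 5733.074.
Standard quotas: Central 3.6345, South 4.3987, Highland 3.9516, West 4.8098, North 4.3373, Lowland 5.8681.
Lower quotas: Central 3, South 4, Highland 3, West 4, North 4, Lowland 5 (sum 23, leaving 4 seats).
Remainders in descending order: Highland 0.9516, Lowland 0.8681, West 0.8098, Central 0.6345, South 0.3987, North 0.3373.
The surplus seats go to Highland, Lowland, West, Central.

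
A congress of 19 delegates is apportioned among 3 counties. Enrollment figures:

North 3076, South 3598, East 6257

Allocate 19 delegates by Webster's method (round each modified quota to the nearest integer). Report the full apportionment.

North 5; South 5; East 9

Standard divisor 12931/19 ≈ 680.579; standard quotas: North 4.520, South 5.287, East 9.194.
Rounding to the nearest integer gives North 5, South 5, East 9 — total 19, matching the house size, so no adjustment is needed.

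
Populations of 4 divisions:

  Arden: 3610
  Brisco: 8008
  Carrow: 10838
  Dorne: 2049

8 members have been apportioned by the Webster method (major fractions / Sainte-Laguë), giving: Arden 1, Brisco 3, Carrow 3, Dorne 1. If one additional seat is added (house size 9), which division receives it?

Priority for the next seat is population ÷ (current seats + 0.5).
Priorities: Arden 2406.667, Brisco 2288.000, Carrow 3096.571, Dorne 1366.000.
Highest priority: Carrow.

Carrow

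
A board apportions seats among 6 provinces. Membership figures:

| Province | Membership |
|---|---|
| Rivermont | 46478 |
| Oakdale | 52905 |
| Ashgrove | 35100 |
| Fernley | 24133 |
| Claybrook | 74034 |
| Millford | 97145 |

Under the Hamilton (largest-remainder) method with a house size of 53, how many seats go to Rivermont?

The standard divisor is 329795/53 ≈ 6222.547.
Standard quotas: Rivermont 7.4693, Oakdale 8.5021, Ashgrove 5.6408, Fernley 3.8783, Claybrook 11.8977, Millford 15.6118.
Lower quotas: Rivermont 7, Oakdale 8, Ashgrove 5, Fernley 3, Claybrook 11, Millford 15 (sum 49, leaving 4 seats).
Remainders in descending order: Claybrook 0.8977, Fernley 0.8783, Ashgrove 0.6408, Millford 0.6118, Oakdale 0.5021, Rivermont 0.4693.
Largest remainders: Claybrook, Fernley, Ashgrove, Millford receive the extra seats.
Rivermont receives 7.

7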